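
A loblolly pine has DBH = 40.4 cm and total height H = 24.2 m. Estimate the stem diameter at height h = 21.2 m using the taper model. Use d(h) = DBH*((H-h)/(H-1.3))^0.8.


Taper: d(h) = DBH * ((H - h) / (H - 1.3))^0.8
Numerator = H - h = 24.2 - 21.2 = 3.0 m
Denominator = H - 1.3 = 24.2 - 1.3 = 22.9 m
Ratio = 3.0 / 22.9 = 0.131
d = 40.4 * 0.131^0.8 = 7.9 cm

7.9


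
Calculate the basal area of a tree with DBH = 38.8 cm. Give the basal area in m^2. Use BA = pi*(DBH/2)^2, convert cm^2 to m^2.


Formula: BA = pi * (DBH/2)^2 / 10000  (cm^2 to m^2)
Radius = DBH/2 = 38.8/2 = 19.4 cm
BA = pi * 19.4^2 / 10000
   = 1182.3698 cm^2 / 10000
   = 0.1182 m^2

0.1182


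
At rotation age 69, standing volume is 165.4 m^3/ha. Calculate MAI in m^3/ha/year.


Formula: MAI = Total Volume / Stand Age
MAI = 165.4 m^3/ha / 69 years
MAI = 2.4 m^3/ha/year

2.4


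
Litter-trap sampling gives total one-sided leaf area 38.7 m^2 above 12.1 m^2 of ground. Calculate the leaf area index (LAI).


Formula: LAI = total leaf area / ground area  (dimensionless)
LAI = 38.7 m^2 / 12.1 m^2
LAI = 3.2

3.2


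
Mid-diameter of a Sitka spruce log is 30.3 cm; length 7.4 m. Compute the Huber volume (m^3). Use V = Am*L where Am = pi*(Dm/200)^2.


Huber: V = Am * L,  Am = pi*(Dm/200)^2
Am = pi*(30.3/200)^2 = 0.072107 m^2
V = 0.072107*7.4 = 0.5336 m^3

0.5336


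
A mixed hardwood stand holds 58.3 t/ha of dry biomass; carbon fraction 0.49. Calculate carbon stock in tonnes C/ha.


Formula: Carbon Stock = Biomass * Carbon Fraction
C = 58.3 t/ha * 0.49
C = 28.6 t C/ha

28.6


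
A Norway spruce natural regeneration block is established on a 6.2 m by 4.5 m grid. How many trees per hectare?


Formula: TPH = 10000 m^2/ha / (spacing_x * spacing_y)
Area per tree = 6.2 m * 4.5 m = 27.9 m^2
TPH = 10000 / 27.9 = 358 trees/ha

358


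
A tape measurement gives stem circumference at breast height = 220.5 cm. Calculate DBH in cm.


Formula: DBH = C / pi
DBH = 220.5 / pi
pi = 3.14159...
DBH = 70.2 cm

70.2


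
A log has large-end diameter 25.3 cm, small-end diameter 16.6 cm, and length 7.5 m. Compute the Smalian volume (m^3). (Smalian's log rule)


Smalian: V = (A1 + A2)/2 * L,  A = pi*(D/200)^2
A1 = pi*(25.3/200)^2 = 0.050273 m^2
A2 = pi*(16.6/200)^2 = 0.021642 m^2
V = (0.050273+0.021642)/2*7.5 = 0.2697 m^3

0.2697


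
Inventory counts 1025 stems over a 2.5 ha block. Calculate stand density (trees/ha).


Formula: Stand Density = N_trees / Area_ha
Density = 1025 trees / 2.5 ha
Density = 410 trees/ha

410


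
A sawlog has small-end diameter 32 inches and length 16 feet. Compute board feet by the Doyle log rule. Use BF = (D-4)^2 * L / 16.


Doyle: BF = (D - 4)^2 * L / 16
Adjusted diameter = 32 - 4 = 28 in
(D-4)^2 = 28^2 = 784
BF = 784 * 16 / 16 = 784 BF

784


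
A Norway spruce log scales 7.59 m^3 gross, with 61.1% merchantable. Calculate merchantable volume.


Formula: MV = V_total * (merchantable_pct / 100)
Merchantable fraction = 61.1% / 100 = 0.611
MV = 7.59 m^3 * 0.611 = 4.637 m^3

4.637


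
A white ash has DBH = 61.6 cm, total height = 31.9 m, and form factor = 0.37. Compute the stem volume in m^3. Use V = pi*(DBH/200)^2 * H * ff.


Formula: V = pi * (DBH/200)^2 * H * ff
Radius = DBH/200 = 61.6/200 = 0.308 m
Radius^2 = 0.308^2 = 0.094864 m^2
V = pi * 0.094864 * 31.9 * 0.37
V = 3.518 m^3

3.518


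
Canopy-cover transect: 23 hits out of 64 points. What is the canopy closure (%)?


Formula: Canopy closure = covered points / total points * 100
Closure = 23 / 64 * 100
Closure = 0.3594 * 100 = 35.9%

35.9


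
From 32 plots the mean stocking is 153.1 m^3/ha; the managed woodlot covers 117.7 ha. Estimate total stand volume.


Formula: Total Volume = Mean Volume per ha * Total Area
Total Volume = 153.1 m^3/ha * 117.7 ha
Total Volume = 18020 m^3

18020


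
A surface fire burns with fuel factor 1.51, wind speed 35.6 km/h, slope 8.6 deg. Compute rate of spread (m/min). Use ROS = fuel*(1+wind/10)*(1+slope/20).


Formula: ROS = fuel * (1 + wind/10) * (1 + slope/20)
Wind factor = 1 + 35.6/10 = 4.56
Slope factor = 1 + 8.6/20 = 1.43
ROS = 1.51 * 4.56 * 1.43 = 9.85 m/min

9.85


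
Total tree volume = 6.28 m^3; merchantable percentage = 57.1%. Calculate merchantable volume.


Formula: MV = V_total * (merchantable_pct / 100)
Merchantable fraction = 57.1% / 100 = 0.571
MV = 6.28 m^3 * 0.571 = 3.586 m^3

3.586


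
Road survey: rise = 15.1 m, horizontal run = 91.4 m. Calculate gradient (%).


Formula: Gradient = rise / run * 100
Gradient = 15.1 / 91.4 * 100 = 16.5%

16.5


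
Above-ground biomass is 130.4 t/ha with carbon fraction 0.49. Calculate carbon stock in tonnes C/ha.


Formula: Carbon Stock = Biomass * Carbon Fraction
C = 130.4 t/ha * 0.49
C = 63.9 t C/ha

63.9


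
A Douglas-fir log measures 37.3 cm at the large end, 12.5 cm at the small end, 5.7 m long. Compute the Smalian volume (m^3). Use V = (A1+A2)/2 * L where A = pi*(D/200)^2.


Smalian: V = (A1 + A2)/2 * L,  A = pi*(D/200)^2
A1 = pi*(37.3/200)^2 = 0.109272 m^2
A2 = pi*(12.5/200)^2 = 0.012272 m^2
V = (0.109272+0.012272)/2*5.7 = 0.3464 m^3

0.3464


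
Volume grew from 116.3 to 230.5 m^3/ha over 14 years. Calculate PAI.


Formula: PAI = (V_T2 - V_T1) / (T2 - T1)
Volume increment = 230.5 - 116.3 = 114.2 m^3/ha
PAI = 114.2 / 14 = 8.16 m^3/ha/year

8.16


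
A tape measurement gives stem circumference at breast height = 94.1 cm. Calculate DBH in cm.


Formula: DBH = C / pi
DBH = 94.1 / pi
pi = 3.14159...
DBH = 30.0 cm

30.0


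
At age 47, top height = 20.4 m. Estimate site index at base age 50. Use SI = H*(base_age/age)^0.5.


Formula: SI = H_dom * (base_age / age)^0.5
Age ratio = 50 / 47 = 1.06383
sqrt(age_ratio) = 1.03142
SI = 20.4 * 1.03142 = 21.0 m

21.0


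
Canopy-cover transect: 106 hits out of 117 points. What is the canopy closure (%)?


Formula: Canopy closure = covered points / total points * 100
Closure = 106 / 117 * 100
Closure = 0.906 * 100 = 90.6%

90.6


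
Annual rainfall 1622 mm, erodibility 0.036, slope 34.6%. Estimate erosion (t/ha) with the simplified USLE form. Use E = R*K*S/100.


Formula: E = R * K * S / 100  (simplified USLE)
R * K = 1622 * 0.036 = 58.392
E = 58.392 * 34.6 / 100 = 20.2 t/ha

20.2


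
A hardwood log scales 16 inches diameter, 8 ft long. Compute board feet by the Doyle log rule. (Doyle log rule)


Doyle: BF = (D - 4)^2 * L / 16
Adjusted diameter = 16 - 4 = 12 in
(D-4)^2 = 12^2 = 144
BF = 144 * 8 / 16 = 72 BF

72


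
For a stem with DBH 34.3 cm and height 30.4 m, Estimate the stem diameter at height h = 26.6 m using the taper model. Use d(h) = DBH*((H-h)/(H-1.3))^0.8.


Taper: d(h) = DBH * ((H - h) / (H - 1.3))^0.8
Numerator = H - h = 30.4 - 26.6 = 3.8 m
Denominator = H - 1.3 = 30.4 - 1.3 = 29.1 m
Ratio = 3.8 / 29.1 = 0.13058
d = 34.3 * 0.13058^0.8 = 6.7 cm

6.7


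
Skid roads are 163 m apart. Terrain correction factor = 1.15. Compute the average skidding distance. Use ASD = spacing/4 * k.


Formula: ASD = (spacing / 4) * correction
Uncorrected distance = spacing / 4 = 163 / 4 = 40.75 m
ASD = 40.75 * 1.15 = 47 m

47


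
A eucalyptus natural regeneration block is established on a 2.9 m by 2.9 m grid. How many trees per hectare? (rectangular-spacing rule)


Formula: TPH = 10000 m^2/ha / (spacing_x * spacing_y)
Area per tree = 2.9 m * 2.9 m = 8.41 m^2
TPH = 10000 / 8.41 = 1189 trees/ha

1189


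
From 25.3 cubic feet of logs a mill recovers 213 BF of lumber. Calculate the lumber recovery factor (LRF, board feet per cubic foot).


Formula: LRF = Lumber Output (BF) / Log Input (ft^3)
LRF = 213 BF / 25.3 ft^3
LRF = 8.42 BF/ft^3

8.42


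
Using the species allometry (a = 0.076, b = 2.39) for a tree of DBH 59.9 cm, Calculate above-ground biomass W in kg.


Formula: W = a * DBH^b  (allometric power law)
DBH^b = 59.9^2.39 = 17703.1319
W = 0.076 * 17703.1319 = 1345.4 kg

1345.4


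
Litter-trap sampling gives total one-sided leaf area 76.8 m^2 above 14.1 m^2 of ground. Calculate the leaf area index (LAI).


Formula: LAI = total leaf area / ground area  (dimensionless)
LAI = 76.8 m^2 / 14.1 m^2
LAI = 5.45

5.45


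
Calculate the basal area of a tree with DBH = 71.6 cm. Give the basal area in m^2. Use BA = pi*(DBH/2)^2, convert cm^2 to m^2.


Formula: BA = pi * (DBH/2)^2 / 10000  (cm^2 to m^2)
Radius = DBH/2 = 71.6/2 = 35.8 cm
BA = pi * 35.8^2 / 10000
   = 4026.3908 cm^2 / 10000
   = 0.4026 m^2

0.4026


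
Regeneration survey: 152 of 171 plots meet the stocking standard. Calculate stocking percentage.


Formula: Stocking % = stocked plots / total plots * 100
Stocking = 152 / 171 * 100
Stocking = 0.8889 * 100 = 88.9%

88.9


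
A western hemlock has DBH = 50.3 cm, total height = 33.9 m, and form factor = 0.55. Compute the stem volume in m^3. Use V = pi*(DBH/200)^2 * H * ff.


Formula: V = pi * (DBH/200)^2 * H * ff
Radius = DBH/200 = 50.3/200 = 0.2515 m
Radius^2 = 0.2515^2 = 0.06325225 m^2
V = pi * 0.06325225 * 33.9 * 0.55
V = 3.705 m^3

3.705


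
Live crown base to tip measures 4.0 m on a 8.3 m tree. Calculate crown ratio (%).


Formula: Crown Ratio = (Crown Length / Total Height) * 100
CR = (4.0 m / 8.3 m) * 100
CR = 0.4819 * 100 = 48.2%

48.2


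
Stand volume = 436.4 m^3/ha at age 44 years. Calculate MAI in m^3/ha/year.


Formula: MAI = Total Volume / Stand Age
MAI = 436.4 m^3/ha / 44 years
MAI = 9.92 m^3/ha/year

9.92


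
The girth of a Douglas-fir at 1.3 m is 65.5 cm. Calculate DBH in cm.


Formula: DBH = C / pi
DBH = 65.5 / pi
pi = 3.14159...
DBH = 20.8 cm

20.8


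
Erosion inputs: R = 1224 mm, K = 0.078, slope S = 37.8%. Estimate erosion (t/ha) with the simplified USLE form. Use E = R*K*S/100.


Formula: E = R * K * S / 100  (simplified USLE)
R * K = 1224 * 0.078 = 95.472
E = 95.472 * 37.8 / 100 = 36.09 t/ha

36.09


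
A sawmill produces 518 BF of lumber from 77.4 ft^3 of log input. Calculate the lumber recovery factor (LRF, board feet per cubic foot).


Formula: LRF = Lumber Output (BF) / Log Input (ft^3)
LRF = 518 BF / 77.4 ft^3
LRF = 6.69 BF/ft^3

6.69


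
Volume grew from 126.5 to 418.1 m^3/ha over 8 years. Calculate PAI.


Formula: PAI = (V_T2 - V_T1) / (T2 - T1)
Volume increment = 418.1 - 126.5 = 291.6 m^3/ha
PAI = 291.6 / 8 = 36.45 m^3/ha/year

36.45


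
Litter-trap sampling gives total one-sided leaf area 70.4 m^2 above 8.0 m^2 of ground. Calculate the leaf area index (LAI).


Formula: LAI = total leaf area / ground area  (dimensionless)
LAI = 70.4 m^2 / 8.0 m^2
LAI = 8.8

8.8


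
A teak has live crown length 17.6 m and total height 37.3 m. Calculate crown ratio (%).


Formula: Crown Ratio = (Crown Length / Total Height) * 100
CR = (17.6 m / 37.3 m) * 100
CR = 0.4718 * 100 = 47.2%

47.2


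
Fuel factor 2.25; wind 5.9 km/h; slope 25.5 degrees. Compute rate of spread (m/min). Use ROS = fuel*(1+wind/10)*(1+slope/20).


Formula: ROS = fuel * (1 + wind/10) * (1 + slope/20)
Wind factor = 1 + 5.9/10 = 1.59
Slope factor = 1 + 25.5/20 = 2.275
ROS = 2.25 * 1.59 * 2.275 = 8.14 m/min

8.14


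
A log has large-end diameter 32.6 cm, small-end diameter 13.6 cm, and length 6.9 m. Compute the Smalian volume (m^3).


Smalian: V = (A1 + A2)/2 * L,  A = pi*(D/200)^2
A1 = pi*(32.6/200)^2 = 0.083469 m^2
A2 = pi*(13.6/200)^2 = 0.014527 m^2
V = (0.083469+0.014527)/2*6.9 = 0.3381 m^3

0.3381


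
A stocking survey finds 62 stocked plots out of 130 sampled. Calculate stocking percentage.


Formula: Stocking % = stocked plots / total plots * 100
Stocking = 62 / 130 * 100
Stocking = 0.4769 * 100 = 47.7%

47.7


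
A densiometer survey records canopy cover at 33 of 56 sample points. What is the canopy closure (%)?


Formula: Canopy closure = covered points / total points * 100
Closure = 33 / 56 * 100
Closure = 0.5893 * 100 = 58.9%

58.9


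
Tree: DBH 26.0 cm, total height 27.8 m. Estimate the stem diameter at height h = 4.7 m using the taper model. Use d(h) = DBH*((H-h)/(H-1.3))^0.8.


Taper: d(h) = DBH * ((H - h) / (H - 1.3))^0.8
Numerator = H - h = 27.8 - 4.7 = 23.1 m
Denominator = H - 1.3 = 27.8 - 1.3 = 26.5 m
Ratio = 23.1 / 26.5 = 0.8717
d = 26.0 * 0.8717^0.8 = 23.3 cm

23.3


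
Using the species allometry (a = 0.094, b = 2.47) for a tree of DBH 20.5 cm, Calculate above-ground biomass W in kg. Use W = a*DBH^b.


Formula: W = a * DBH^b  (allometric power law)
DBH^b = 20.5^2.47 = 1737.929
W = 0.094 * 1737.929 = 163.4 kg

163.4


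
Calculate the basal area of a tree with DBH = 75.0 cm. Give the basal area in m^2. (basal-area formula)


Formula: BA = pi * (DBH/2)^2 / 10000  (cm^2 to m^2)
Radius = DBH/2 = 75.0/2 = 37.5 cm
BA = pi * 37.5^2 / 10000
   = 4417.8647 cm^2 / 10000
   = 0.4418 m^2

0.4418


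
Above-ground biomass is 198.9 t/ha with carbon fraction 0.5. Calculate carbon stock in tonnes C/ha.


Formula: Carbon Stock = Biomass * Carbon Fraction
C = 198.9 t/ha * 0.5
C = 99.5 t C/ha

99.5


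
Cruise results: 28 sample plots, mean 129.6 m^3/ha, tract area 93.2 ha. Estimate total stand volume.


Formula: Total Volume = Mean Volume per ha * Total Area
Total Volume = 129.6 m^3/ha * 93.2 ha
Total Volume = 12079 m^3

12079


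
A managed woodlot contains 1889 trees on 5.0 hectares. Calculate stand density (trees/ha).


Formula: Stand Density = N_trees / Area_ha
Density = 1889 trees / 5.0 ha
Density = 378 trees/ha

378


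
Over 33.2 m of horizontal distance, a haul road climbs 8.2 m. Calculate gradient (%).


Formula: Gradient = rise / run * 100
Gradient = 8.2 / 33.2 * 100 = 24.7%

24.7


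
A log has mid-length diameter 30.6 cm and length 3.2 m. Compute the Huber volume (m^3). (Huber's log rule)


Huber: V = Am * L,  Am = pi*(Dm/200)^2
Am = pi*(30.6/200)^2 = 0.073542 m^2
V = 0.073542*3.2 = 0.2353 m^3

0.2353


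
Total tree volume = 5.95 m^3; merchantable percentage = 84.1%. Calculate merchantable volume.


Formula: MV = V_total * (merchantable_pct / 100)
Merchantable fraction = 84.1% / 100 = 0.841
MV = 5.95 m^3 * 0.841 = 5.004 m^3

5.004


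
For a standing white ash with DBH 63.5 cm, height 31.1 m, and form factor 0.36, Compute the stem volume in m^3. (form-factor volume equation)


Formula: V = pi * (DBH/200)^2 * H * ff
Radius = DBH/200 = 63.5/200 = 0.3175 m
Radius^2 = 0.3175^2 = 0.10080625 m^2
V = pi * 0.10080625 * 31.1 * 0.36
V = 3.546 m^3

3.546


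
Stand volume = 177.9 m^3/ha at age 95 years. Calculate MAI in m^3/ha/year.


Formula: MAI = Total Volume / Stand Age
MAI = 177.9 m^3/ha / 95 years
MAI = 1.87 m^3/ha/year

1.87


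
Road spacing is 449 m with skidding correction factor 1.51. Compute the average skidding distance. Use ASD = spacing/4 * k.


Formula: ASD = (spacing / 4) * correction
Uncorrected distance = spacing / 4 = 449 / 4 = 112.25 m
ASD = 112.25 * 1.51 = 169 m

169


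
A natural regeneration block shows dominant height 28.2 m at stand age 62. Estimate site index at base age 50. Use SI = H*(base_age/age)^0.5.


Formula: SI = H_dom * (base_age / age)^0.5
Age ratio = 50 / 62 = 0.80645
sqrt(age_ratio) = 0.89803
SI = 28.2 * 0.89803 = 25.3 m

25.3


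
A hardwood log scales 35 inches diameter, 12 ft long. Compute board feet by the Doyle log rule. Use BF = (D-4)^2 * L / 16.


Doyle: BF = (D - 4)^2 * L / 16
Adjusted diameter = 35 - 4 = 31 in
(D-4)^2 = 31^2 = 961
BF = 961 * 12 / 16 = 721 BF

721


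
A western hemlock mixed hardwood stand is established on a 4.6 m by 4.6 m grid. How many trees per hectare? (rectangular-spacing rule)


Formula: TPH = 10000 m^2/ha / (spacing_x * spacing_y)
Area per tree = 4.6 m * 4.6 m = 21.16 m^2
TPH = 10000 / 21.16 = 473 trees/ha

473


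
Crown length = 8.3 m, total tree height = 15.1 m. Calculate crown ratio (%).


Formula: Crown Ratio = (Crown Length / Total Height) * 100
CR = (8.3 m / 15.1 m) * 100
CR = 0.5497 * 100 = 55.0%

55.0


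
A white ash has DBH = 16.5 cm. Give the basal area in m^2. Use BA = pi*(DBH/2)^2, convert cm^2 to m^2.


Formula: BA = pi * (DBH/2)^2 / 10000  (cm^2 to m^2)
Radius = DBH/2 = 16.5/2 = 8.25 cm
BA = pi * 8.25^2 / 10000
   = 213.8246 cm^2 / 10000
   = 0.0214 m^2

0.0214


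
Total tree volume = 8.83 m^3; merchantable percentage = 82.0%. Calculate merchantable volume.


Formula: MV = V_total * (merchantable_pct / 100)
Merchantable fraction = 82.0% / 100 = 0.82
MV = 8.83 m^3 * 0.82 = 7.241 m^3

7.241


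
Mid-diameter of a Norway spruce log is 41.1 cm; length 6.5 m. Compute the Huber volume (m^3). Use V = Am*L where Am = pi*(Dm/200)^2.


Huber: V = Am * L,  Am = pi*(Dm/200)^2
Am = pi*(41.1/200)^2 = 0.13267 m^2
V = 0.13267*6.5 = 0.8624 m^3

0.8624


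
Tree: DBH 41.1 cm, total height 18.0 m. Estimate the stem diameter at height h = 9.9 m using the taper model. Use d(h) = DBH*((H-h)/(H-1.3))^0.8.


Taper: d(h) = DBH * ((H - h) / (H - 1.3))^0.8
Numerator = H - h = 18.0 - 9.9 = 8.1 m
Denominator = H - 1.3 = 18.0 - 1.3 = 16.7 m
Ratio = 8.1 / 16.7 = 0.48503
d = 41.1 * 0.48503^0.8 = 23.0 cm

23.0


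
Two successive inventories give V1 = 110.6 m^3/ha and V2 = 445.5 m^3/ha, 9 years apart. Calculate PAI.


Formula: PAI = (V_T2 - V_T1) / (T2 - T1)
Volume increment = 445.5 - 110.6 = 334.9 m^3/ha
PAI = 334.9 / 9 = 37.21 m^3/ha/year

37.21


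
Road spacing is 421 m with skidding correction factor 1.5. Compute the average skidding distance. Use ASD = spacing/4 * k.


Formula: ASD = (spacing / 4) * correction
Uncorrected distance = spacing / 4 = 421 / 4 = 105.25 m
ASD = 105.25 * 1.5 = 158 m

158


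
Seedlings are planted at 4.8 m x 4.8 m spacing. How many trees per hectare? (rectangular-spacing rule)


Formula: TPH = 10000 m^2/ha / (spacing_x * spacing_y)
Area per tree = 4.8 m * 4.8 m = 23.04 m^2
TPH = 10000 / 23.04 = 434 trees/ha

434


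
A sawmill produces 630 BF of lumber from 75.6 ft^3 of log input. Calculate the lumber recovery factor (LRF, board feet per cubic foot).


Formula: LRF = Lumber Output (BF) / Log Input (ft^3)
LRF = 630 BF / 75.6 ft^3
LRF = 8.33 BF/ft^3

8.33


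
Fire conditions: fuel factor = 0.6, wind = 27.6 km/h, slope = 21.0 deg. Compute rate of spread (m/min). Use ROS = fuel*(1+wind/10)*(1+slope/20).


Formula: ROS = fuel * (1 + wind/10) * (1 + slope/20)
Wind factor = 1 + 27.6/10 = 3.76
Slope factor = 1 + 21.0/20 = 2.05
ROS = 0.6 * 3.76 * 2.05 = 4.62 m/min

4.62


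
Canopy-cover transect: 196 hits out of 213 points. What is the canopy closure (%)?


Formula: Canopy closure = covered points / total points * 100
Closure = 196 / 213 * 100
Closure = 0.9202 * 100 = 92.0%

92.0


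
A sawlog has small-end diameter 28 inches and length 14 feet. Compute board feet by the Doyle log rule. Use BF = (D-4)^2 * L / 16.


Doyle: BF = (D - 4)^2 * L / 16
Adjusted diameter = 28 - 4 = 24 in
(D-4)^2 = 24^2 = 576
BF = 576 * 14 / 16 = 504 BF

504


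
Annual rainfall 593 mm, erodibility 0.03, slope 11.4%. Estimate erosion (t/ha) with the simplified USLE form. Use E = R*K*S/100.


Formula: E = R * K * S / 100  (simplified USLE)
R * K = 593 * 0.03 = 17.79
E = 17.79 * 11.4 / 100 = 2.03 t/ha

2.03


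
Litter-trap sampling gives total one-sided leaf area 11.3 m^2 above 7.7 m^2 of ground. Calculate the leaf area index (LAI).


Formula: LAI = total leaf area / ground area  (dimensionless)
LAI = 11.3 m^2 / 7.7 m^2
LAI = 1.47

1.47


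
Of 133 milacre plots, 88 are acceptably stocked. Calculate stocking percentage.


Formula: Stocking % = stocked plots / total plots * 100
Stocking = 88 / 133 * 100
Stocking = 0.6617 * 100 = 66.2%

66.2


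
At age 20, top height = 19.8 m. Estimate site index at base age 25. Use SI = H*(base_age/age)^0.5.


Formula: SI = H_dom * (base_age / age)^0.5
Age ratio = 25 / 20 = 1.25
sqrt(age_ratio) = 1.11803
SI = 19.8 * 1.11803 = 22.1 m

22.1


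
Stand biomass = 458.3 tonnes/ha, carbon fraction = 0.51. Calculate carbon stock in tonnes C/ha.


Formula: Carbon Stock = Biomass * Carbon Fraction
C = 458.3 t/ha * 0.51
C = 233.7 t C/ha

233.7


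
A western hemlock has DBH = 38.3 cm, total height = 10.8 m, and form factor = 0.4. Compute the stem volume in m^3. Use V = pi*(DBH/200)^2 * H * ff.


Formula: V = pi * (DBH/200)^2 * H * ff
Radius = DBH/200 = 38.3/200 = 0.1915 m
Radius^2 = 0.1915^2 = 0.03667225 m^2
V = pi * 0.03667225 * 10.8 * 0.4
V = 0.498 m^3

0.498


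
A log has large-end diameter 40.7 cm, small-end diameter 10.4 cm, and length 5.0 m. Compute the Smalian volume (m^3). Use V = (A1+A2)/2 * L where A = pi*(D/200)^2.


Smalian: V = (A1 + A2)/2 * L,  A = pi*(D/200)^2
A1 = pi*(40.7/200)^2 = 0.1301 m^2
A2 = pi*(10.4/200)^2 = 0.008495 m^2
V = (0.1301+0.008495)/2*5.0 = 0.3465 m^3

0.3465


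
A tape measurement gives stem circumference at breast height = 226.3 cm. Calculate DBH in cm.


Formula: DBH = C / pi
DBH = 226.3 / pi
pi = 3.14159...
DBH = 72.0 cm

72.0


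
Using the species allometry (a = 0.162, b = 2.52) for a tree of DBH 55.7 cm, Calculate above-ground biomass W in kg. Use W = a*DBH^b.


Formula: W = a * DBH^b  (allometric power law)
DBH^b = 55.7^2.52 = 25093.1447
W = 0.162 * 25093.1447 = 4065.1 kg

4065.1


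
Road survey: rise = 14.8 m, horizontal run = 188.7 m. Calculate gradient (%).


Formula: Gradient = rise / run * 100
Gradient = 14.8 / 188.7 * 100 = 7.8%

7.8


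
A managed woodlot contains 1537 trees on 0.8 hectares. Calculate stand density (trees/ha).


Formula: Stand Density = N_trees / Area_ha
Density = 1537 trees / 0.8 ha
Density = 1921 trees/ha

1921


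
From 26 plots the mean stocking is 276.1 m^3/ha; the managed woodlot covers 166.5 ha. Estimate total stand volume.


Formula: Total Volume = Mean Volume per ha * Total Area
Total Volume = 276.1 m^3/ha * 166.5 ha
Total Volume = 45971 m^3

45971


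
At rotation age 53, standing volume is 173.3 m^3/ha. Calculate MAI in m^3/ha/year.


Formula: MAI = Total Volume / Stand Age
MAI = 173.3 m^3/ha / 53 years
MAI = 3.27 m^3/ha/year

3.27


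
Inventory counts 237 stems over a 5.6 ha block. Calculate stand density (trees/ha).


Formula: Stand Density = N_trees / Area_ha
Density = 237 trees / 5.6 ha
Density = 42 trees/ha

42


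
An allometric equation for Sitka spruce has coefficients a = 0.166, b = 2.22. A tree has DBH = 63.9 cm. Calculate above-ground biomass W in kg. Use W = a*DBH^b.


Formula: W = a * DBH^b  (allometric power law)
DBH^b = 63.9^2.22 = 10190.8851
W = 0.166 * 10190.8851 = 1691.7 kg

1691.7


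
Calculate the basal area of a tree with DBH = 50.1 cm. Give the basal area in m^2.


Formula: BA = pi * (DBH/2)^2 / 10000  (cm^2 to m^2)
Radius = DBH/2 = 50.1/2 = 25.05 cm
BA = pi * 25.05^2 / 10000
   = 1971.3572 cm^2 / 10000
   = 0.1971 m^2

0.1971


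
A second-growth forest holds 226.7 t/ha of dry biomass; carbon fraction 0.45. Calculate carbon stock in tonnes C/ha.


Formula: Carbon Stock = Biomass * Carbon Fraction
C = 226.7 t/ha * 0.45
C = 102.0 t C/ha

102.0


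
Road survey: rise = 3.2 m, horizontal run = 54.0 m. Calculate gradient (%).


Formula: Gradient = rise / run * 100
Gradient = 3.2 / 54.0 * 100 = 5.9%

5.9


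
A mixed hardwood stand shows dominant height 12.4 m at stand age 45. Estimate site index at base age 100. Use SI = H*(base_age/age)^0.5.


Formula: SI = H_dom * (base_age / age)^0.5
Age ratio = 100 / 45 = 2.22222
sqrt(age_ratio) = 1.49071
SI = 12.4 * 1.49071 = 18.5 m

18.5


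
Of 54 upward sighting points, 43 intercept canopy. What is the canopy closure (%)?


Formula: Canopy closure = covered points / total points * 100
Closure = 43 / 54 * 100
Closure = 0.7963 * 100 = 79.6%

79.6


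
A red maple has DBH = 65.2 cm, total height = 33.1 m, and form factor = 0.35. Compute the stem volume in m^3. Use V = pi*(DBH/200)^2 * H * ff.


Formula: V = pi * (DBH/200)^2 * H * ff
Radius = DBH/200 = 65.2/200 = 0.326 m
Radius^2 = 0.326^2 = 0.106276 m^2
V = pi * 0.106276 * 33.1 * 0.35
V = 3.868 m^3

3.868


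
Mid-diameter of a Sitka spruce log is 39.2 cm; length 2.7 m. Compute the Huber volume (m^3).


Huber: V = Am * L,  Am = pi*(Dm/200)^2
Am = pi*(39.2/200)^2 = 0.120687 m^2
V = 0.120687*2.7 = 0.3259 m^3

0.3259


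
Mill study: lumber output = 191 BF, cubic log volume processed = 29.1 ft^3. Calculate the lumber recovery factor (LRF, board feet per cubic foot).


Formula: LRF = Lumber Output (BF) / Log Input (ft^3)
LRF = 191 BF / 29.1 ft^3
LRF = 6.56 BF/ft^3

6.56


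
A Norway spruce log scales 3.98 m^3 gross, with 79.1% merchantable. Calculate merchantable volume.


Formula: MV = V_total * (merchantable_pct / 100)
Merchantable fraction = 79.1% / 100 = 0.791
MV = 3.98 m^3 * 0.791 = 3.148 m^3

3.148


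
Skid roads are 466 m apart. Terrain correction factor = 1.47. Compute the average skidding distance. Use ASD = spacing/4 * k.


Formula: ASD = (spacing / 4) * correction
Uncorrected distance = spacing / 4 = 466 / 4 = 116.5 m
ASD = 116.5 * 1.47 = 171 m

171


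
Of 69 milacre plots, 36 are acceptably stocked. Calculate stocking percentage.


Formula: Stocking % = stocked plots / total plots * 100
Stocking = 36 / 69 * 100
Stocking = 0.5217 * 100 = 52.2%

52.2


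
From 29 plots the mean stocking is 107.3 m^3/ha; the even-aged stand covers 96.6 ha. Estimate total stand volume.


Formula: Total Volume = Mean Volume per ha * Total Area
Total Volume = 107.3 m^3/ha * 96.6 ha
Total Volume = 10365 m^3

10365


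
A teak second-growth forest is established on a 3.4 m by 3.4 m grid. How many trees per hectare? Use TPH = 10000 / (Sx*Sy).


Formula: TPH = 10000 m^2/ha / (spacing_x * spacing_y)
Area per tree = 3.4 m * 3.4 m = 11.56 m^2
TPH = 10000 / 11.56 = 865 trees/ha

865


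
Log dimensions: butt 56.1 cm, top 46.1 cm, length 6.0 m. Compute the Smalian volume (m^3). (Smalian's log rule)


Smalian: V = (A1 + A2)/2 * L,  A = pi*(D/200)^2
A1 = pi*(56.1/200)^2 = 0.247181 m^2
A2 = pi*(46.1/200)^2 = 0.166914 m^2
V = (0.247181+0.166914)/2*6.0 = 1.2423 m^3

1.2423


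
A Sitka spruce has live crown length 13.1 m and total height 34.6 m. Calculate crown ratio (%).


Formula: Crown Ratio = (Crown Length / Total Height) * 100
CR = (13.1 m / 34.6 m) * 100
CR = 0.3786 * 100 = 37.9%

37.9


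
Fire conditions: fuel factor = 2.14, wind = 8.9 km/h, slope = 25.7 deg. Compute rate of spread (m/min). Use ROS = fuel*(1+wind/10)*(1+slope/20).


Formula: ROS = fuel * (1 + wind/10) * (1 + slope/20)
Wind factor = 1 + 8.9/10 = 1.89
Slope factor = 1 + 25.7/20 = 2.285
ROS = 2.14 * 1.89 * 2.285 = 9.24 m/min

9.24


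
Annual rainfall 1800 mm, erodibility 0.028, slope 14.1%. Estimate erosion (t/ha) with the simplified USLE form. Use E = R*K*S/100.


Formula: E = R * K * S / 100  (simplified USLE)
R * K = 1800 * 0.028 = 50.4
E = 50.4 * 14.1 / 100 = 7.11 t/ha

7.11


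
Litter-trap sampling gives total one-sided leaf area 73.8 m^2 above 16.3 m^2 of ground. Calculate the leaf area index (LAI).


Formula: LAI = total leaf area / ground area  (dimensionless)
LAI = 73.8 m^2 / 16.3 m^2
LAI = 4.53

4.53


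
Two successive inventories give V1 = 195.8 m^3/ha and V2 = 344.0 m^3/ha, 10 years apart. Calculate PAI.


Formula: PAI = (V_T2 - V_T1) / (T2 - T1)
Volume increment = 344.0 - 195.8 = 148.2 m^3/ha
PAI = 148.2 / 10 = 14.82 m^3/ha/year

14.82


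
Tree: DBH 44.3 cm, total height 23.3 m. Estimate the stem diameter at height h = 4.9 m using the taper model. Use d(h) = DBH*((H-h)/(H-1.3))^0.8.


Taper: d(h) = DBH * ((H - h) / (H - 1.3))^0.8
Numerator = H - h = 23.3 - 4.9 = 18.4 m
Denominator = H - 1.3 = 23.3 - 1.3 = 22.0 m
Ratio = 18.4 / 22.0 = 0.83636
d = 44.3 * 0.83636^0.8 = 38.4 cm

38.4


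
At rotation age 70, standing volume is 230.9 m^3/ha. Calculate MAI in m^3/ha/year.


Formula: MAI = Total Volume / Stand Age
MAI = 230.9 m^3/ha / 70 years
MAI = 3.3 m^3/ha/year

3.3


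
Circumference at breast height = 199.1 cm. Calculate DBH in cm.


Formula: DBH = C / pi
DBH = 199.1 / pi
pi = 3.14159...
DBH = 63.4 cm

63.4


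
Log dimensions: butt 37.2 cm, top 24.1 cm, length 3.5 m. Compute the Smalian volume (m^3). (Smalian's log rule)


Smalian: V = (A1 + A2)/2 * L,  A = pi*(D/200)^2
A1 = pi*(37.2/200)^2 = 0.108687 m^2
A2 = pi*(24.1/200)^2 = 0.045617 m^2
V = (0.108687+0.045617)/2*3.5 = 0.27 m^3

0.27


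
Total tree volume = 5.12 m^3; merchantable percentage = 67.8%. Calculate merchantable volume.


Formula: MV = V_total * (merchantable_pct / 100)
Merchantable fraction = 67.8% / 100 = 0.678
MV = 5.12 m^3 * 0.678 = 3.471 m^3

3.471


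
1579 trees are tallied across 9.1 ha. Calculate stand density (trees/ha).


Formula: Stand Density = N_trees / Area_ha
Density = 1579 trees / 9.1 ha
Density = 174 trees/ha

174


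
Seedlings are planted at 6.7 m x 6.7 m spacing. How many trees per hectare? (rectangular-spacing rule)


Formula: TPH = 10000 m^2/ha / (spacing_x * spacing_y)
Area per tree = 6.7 m * 6.7 m = 44.89 m^2
TPH = 10000 / 44.89 = 223 trees/ha

223


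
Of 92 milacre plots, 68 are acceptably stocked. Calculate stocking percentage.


Formula: Stocking % = stocked plots / total plots * 100
Stocking = 68 / 92 * 100
Stocking = 0.7391 * 100 = 73.9%

73.9


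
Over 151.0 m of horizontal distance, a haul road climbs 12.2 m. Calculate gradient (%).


Formula: Gradient = rise / run * 100
Gradient = 12.2 / 151.0 * 100 = 8.1%

8.1


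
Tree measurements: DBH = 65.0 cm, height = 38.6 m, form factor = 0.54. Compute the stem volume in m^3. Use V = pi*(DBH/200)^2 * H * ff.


Formula: V = pi * (DBH/200)^2 * H * ff
Radius = DBH/200 = 65.0/200 = 0.325 m
Radius^2 = 0.325^2 = 0.105625 m^2
V = pi * 0.105625 * 38.6 * 0.54
V = 6.917 m^3

6.917


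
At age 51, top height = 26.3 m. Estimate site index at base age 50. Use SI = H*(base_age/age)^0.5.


Formula: SI = H_dom * (base_age / age)^0.5
Age ratio = 50 / 51 = 0.98039
sqrt(age_ratio) = 0.99015
SI = 26.3 * 0.99015 = 26.0 m

26.0


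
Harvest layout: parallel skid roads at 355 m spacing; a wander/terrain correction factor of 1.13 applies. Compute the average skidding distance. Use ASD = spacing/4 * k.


Formula: ASD = (spacing / 4) * correction
Uncorrected distance = spacing / 4 = 355 / 4 = 88.75 m
ASD = 88.75 * 1.13 = 100 m

100


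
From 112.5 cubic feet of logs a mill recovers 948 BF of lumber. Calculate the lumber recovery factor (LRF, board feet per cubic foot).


Formula: LRF = Lumber Output (BF) / Log Input (ft^3)
LRF = 948 BF / 112.5 ft^3
LRF = 8.43 BF/ft^3

8.43


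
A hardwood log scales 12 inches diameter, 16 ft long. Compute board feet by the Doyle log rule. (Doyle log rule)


Doyle: BF = (D - 4)^2 * L / 16
Adjusted diameter = 12 - 4 = 8 in
(D-4)^2 = 8^2 = 64
BF = 64 * 16 / 16 = 64 BF

64


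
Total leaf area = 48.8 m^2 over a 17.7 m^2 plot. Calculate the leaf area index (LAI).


Formula: LAI = total leaf area / ground area  (dimensionless)
LAI = 48.8 m^2 / 17.7 m^2
LAI = 2.76

2.76


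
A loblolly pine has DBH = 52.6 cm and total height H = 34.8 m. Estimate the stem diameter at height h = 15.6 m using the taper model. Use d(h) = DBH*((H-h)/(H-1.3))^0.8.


Taper: d(h) = DBH * ((H - h) / (H - 1.3))^0.8
Numerator = H - h = 34.8 - 15.6 = 19.2 m
Denominator = H - 1.3 = 34.8 - 1.3 = 33.5 m
Ratio = 19.2 / 33.5 = 0.57313
d = 52.6 * 0.57313^0.8 = 33.7 cm

33.7


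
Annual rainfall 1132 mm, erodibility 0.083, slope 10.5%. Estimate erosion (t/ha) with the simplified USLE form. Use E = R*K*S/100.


Formula: E = R * K * S / 100  (simplified USLE)
R * K = 1132 * 0.083 = 93.956
E = 93.956 * 10.5 / 100 = 9.87 t/ha

9.87


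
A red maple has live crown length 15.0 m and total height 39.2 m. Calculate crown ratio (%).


Formula: Crown Ratio = (Crown Length / Total Height) * 100
CR = (15.0 m / 39.2 m) * 100
CR = 0.3827 * 100 = 38.3%

38.3


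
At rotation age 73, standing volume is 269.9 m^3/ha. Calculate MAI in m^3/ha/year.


Formula: MAI = Total Volume / Stand Age
MAI = 269.9 m^3/ha / 73 years
MAI = 3.7 m^3/ha/year

3.7


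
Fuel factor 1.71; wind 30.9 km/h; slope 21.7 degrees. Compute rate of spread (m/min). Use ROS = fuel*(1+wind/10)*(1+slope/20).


Formula: ROS = fuel * (1 + wind/10) * (1 + slope/20)
Wind factor = 1 + 30.9/10 = 4.09
Slope factor = 1 + 21.7/20 = 2.085
ROS = 1.71 * 4.09 * 2.085 = 14.58 m/min

14.58


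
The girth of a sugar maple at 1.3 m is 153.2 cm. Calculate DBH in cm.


Formula: DBH = C / pi
DBH = 153.2 / pi
pi = 3.14159...
DBH = 48.8 cm

48.8


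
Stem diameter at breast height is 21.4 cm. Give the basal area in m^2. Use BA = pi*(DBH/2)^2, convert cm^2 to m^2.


Formula: BA = pi * (DBH/2)^2 / 10000  (cm^2 to m^2)
Radius = DBH/2 = 21.4/2 = 10.7 cm
BA = pi * 10.7^2 / 10000
   = 359.6809 cm^2 / 10000
   = 0.036 m^2

0.036


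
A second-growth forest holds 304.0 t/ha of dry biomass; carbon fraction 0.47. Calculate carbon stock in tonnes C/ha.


Formula: Carbon Stock = Biomass * Carbon Fraction
C = 304.0 t/ha * 0.47
C = 142.9 t C/ha

142.9


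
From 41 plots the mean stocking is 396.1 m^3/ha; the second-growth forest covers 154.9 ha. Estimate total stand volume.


Formula: Total Volume = Mean Volume per ha * Total Area
Total Volume = 396.1 m^3/ha * 154.9 ha
Total Volume = 61356 m^3

61356


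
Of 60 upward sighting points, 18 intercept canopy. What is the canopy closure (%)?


Formula: Canopy closure = covered points / total points * 100
Closure = 18 / 60 * 100
Closure = 0.3 * 100 = 30.0%

30.0


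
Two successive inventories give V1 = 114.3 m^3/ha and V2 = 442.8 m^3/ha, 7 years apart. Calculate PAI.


Formula: PAI = (V_T2 - V_T1) / (T2 - T1)
Volume increment = 442.8 - 114.3 = 328.5 m^3/ha
PAI = 328.5 / 7 = 46.93 m^3/ha/year

46.93


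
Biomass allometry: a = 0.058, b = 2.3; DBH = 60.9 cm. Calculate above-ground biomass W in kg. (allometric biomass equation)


Formula: W = a * DBH^b  (allometric power law)
DBH^b = 60.9^2.3 = 12723.8861
W = 0.058 * 12723.8861 = 738.0 kg

738.0


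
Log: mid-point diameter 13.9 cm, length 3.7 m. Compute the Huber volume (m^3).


Huber: V = Am * L,  Am = pi*(Dm/200)^2
Am = pi*(13.9/200)^2 = 0.015175 m^2
V = 0.015175*3.7 = 0.0561 m^3

0.0561


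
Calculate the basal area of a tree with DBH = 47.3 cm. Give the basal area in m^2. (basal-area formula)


Formula: BA = pi * (DBH/2)^2 / 10000  (cm^2 to m^2)
Radius = DBH/2 = 47.3/2 = 23.65 cm
BA = pi * 23.65^2 / 10000
   = 1757.1635 cm^2 / 10000
   = 0.1757 m^2

0.1757


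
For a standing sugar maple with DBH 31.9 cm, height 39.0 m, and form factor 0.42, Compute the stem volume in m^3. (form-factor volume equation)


Formula: V = pi * (DBH/200)^2 * H * ff
Radius = DBH/200 = 31.9/200 = 0.1595 m
Radius^2 = 0.1595^2 = 0.02544025 m^2
V = pi * 0.02544025 * 39.0 * 0.42
V = 1.309 m^3

1.309


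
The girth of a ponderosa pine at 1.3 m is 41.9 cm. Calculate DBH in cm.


Formula: DBH = C / pi
DBH = 41.9 / pi
pi = 3.14159...
DBH = 13.3 cm

13.3


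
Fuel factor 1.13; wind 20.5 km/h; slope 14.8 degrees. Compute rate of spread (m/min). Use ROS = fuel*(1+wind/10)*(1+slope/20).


Formula: ROS = fuel * (1 + wind/10) * (1 + slope/20)
Wind factor = 1 + 20.5/10 = 3.05
Slope factor = 1 + 14.8/20 = 1.74
ROS = 1.13 * 3.05 * 1.74 = 6.0 m/min

6.0


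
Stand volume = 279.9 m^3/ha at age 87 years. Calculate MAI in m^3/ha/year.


Formula: MAI = Total Volume / Stand Age
MAI = 279.9 m^3/ha / 87 years
MAI = 3.22 m^3/ha/year

3.22


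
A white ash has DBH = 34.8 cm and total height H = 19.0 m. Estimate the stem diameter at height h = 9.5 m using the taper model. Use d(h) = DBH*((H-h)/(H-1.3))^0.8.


Taper: d(h) = DBH * ((H - h) / (H - 1.3))^0.8
Numerator = H - h = 19.0 - 9.5 = 9.5 m
Denominator = H - 1.3 = 19.0 - 1.3 = 17.7 m
Ratio = 9.5 / 17.7 = 0.53672
d = 34.8 * 0.53672^0.8 = 21.2 cm

21.2


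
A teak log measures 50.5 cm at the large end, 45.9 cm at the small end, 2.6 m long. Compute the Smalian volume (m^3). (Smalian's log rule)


Smalian: V = (A1 + A2)/2 * L,  A = pi*(D/200)^2
A1 = pi*(50.5/200)^2 = 0.200296 m^2
A2 = pi*(45.9/200)^2 = 0.165468 m^2
V = (0.200296+0.165468)/2*2.6 = 0.4755 m^3

0.4755


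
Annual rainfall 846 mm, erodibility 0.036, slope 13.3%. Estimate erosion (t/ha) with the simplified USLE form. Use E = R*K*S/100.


Formula: E = R * K * S / 100  (simplified USLE)
R * K = 846 * 0.036 = 30.456
E = 30.456 * 13.3 / 100 = 4.05 t/ha

4.05


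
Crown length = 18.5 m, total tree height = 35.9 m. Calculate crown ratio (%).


Formula: Crown Ratio = (Crown Length / Total Height) * 100
CR = (18.5 m / 35.9 m) * 100
CR = 0.5153 * 100 = 51.5%

51.5


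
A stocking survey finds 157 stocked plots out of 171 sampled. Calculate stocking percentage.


Formula: Stocking % = stocked plots / total plots * 100
Stocking = 157 / 171 * 100
Stocking = 0.9181 * 100 = 91.8%

91.8


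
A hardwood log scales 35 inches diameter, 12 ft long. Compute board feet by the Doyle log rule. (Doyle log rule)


Doyle: BF = (D - 4)^2 * L / 16
Adjusted diameter = 35 - 4 = 31 in
(D-4)^2 = 31^2 = 961
BF = 961 * 12 / 16 = 721 BF

721


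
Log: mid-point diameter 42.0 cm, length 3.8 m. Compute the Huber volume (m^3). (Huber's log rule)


Huber: V = Am * L,  Am = pi*(Dm/200)^2
Am = pi*(42.0/200)^2 = 0.138544 m^2
V = 0.138544*3.8 = 0.5265 m^3

0.5265


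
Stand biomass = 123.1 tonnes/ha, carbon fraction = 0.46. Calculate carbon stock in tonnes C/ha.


Formula: Carbon Stock = Biomass * Carbon Fraction
C = 123.1 t/ha * 0.46
C = 56.6 t C/ha

56.6


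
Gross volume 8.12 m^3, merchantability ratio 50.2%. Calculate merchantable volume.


Formula: MV = V_total * (merchantable_pct / 100)
Merchantable fraction = 50.2% / 100 = 0.502
MV = 8.12 m^3 * 0.502 = 4.076 m^3

4.076


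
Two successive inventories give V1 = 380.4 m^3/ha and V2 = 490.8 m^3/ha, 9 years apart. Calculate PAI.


Formula: PAI = (V_T2 - V_T1) / (T2 - T1)
Volume increment = 490.8 - 380.4 = 110.4 m^3/ha
PAI = 110.4 / 9 = 12.27 m^3/ha/year

12.27


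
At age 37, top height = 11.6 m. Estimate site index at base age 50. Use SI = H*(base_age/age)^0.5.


Formula: SI = H_dom * (base_age / age)^0.5
Age ratio = 50 / 37 = 1.35135
sqrt(age_ratio) = 1.16248
SI = 11.6 * 1.16248 = 13.5 m

13.5


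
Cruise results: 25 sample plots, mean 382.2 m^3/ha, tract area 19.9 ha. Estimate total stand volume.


Formula: Total Volume = Mean Volume per ha * Total Area
Total Volume = 382.2 m^3/ha * 19.9 ha
Total Volume = 7606 m^3

7606


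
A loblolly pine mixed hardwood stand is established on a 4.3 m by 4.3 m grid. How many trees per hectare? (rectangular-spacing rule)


Formula: TPH = 10000 m^2/ha / (spacing_x * spacing_y)
Area per tree = 4.3 m * 4.3 m = 18.49 m^2
TPH = 10000 / 18.49 = 541 trees/ha

541


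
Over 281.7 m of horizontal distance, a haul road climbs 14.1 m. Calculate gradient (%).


Formula: Gradient = rise / run * 100
Gradient = 14.1 / 281.7 * 100 = 5.0%

5.0


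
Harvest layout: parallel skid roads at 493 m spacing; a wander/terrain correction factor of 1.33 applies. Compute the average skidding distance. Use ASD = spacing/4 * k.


Formula: ASD = (spacing / 4) * correction
Uncorrected distance = spacing / 4 = 493 / 4 = 123.25 m
ASD = 123.25 * 1.33 = 164 m

164


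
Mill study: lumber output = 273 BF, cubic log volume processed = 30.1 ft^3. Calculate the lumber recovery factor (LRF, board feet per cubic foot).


Formula: LRF = Lumber Output (BF) / Log Input (ft^3)
LRF = 273 BF / 30.1 ft^3
LRF = 9.07 BF/ft^3

9.07


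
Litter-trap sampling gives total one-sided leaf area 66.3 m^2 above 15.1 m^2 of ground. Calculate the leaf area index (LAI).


Formula: LAI = total leaf area / ground area  (dimensionless)
LAI = 66.3 m^2 / 15.1 m^2
LAI = 4.39

4.39


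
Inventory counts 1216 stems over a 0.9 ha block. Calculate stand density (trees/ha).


Formula: Stand Density = N_trees / Area_ha
Density = 1216 trees / 0.9 ha
Density = 1351 trees/ha

1351
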